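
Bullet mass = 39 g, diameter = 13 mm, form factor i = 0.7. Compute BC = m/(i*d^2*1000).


BC = m/(i*d^2*1000) = 39/(0.7 * 13^2 * 1000) = 0.0003297

0.0003297


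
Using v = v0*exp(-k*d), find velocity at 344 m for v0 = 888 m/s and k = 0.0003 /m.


v = v0*exp(-k*d) = 888*exp(-0.0003*344) = 800.9 m/s

800.9 m/s


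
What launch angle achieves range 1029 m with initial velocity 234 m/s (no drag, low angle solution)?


sin(2*theta) = R*g/v0^2 = 1029*9.81/234^2 = 0.184354, theta = arcsin(0.184354)/2 = 5.312°

5.312 degrees


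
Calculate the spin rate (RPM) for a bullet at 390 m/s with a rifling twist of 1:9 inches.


twist_m = 9*0.0254 = 0.2286 m
spin = v/twist = 390/0.2286 = 1706.037 rev/s
RPM = spin*60 = 1706.037*60 ≈ 102362 RPM

102362 RPM


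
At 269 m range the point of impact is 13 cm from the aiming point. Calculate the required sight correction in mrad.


1 mrad subtends 1 cm per 10 m of range, so adj = error_cm / (dist_m / 10) = 13 / (269/10) = 0.4833 mrad

0.4833 mrad


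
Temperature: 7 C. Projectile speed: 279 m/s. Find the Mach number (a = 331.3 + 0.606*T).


a = 331.3 + 0.606*(7) = 335.542 m/s
M = v/a = 279/335.542 = 0.8315

0.8315


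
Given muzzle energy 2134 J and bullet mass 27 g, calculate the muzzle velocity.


v = sqrt(2*E/m) = sqrt(2*2134/0.027) = 397.6 m/s

397.6 m/s


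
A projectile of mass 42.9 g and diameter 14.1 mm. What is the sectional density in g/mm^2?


SD = m/d^2 = 42.9/14.1^2 = 0.2158 g/mm^2

0.2158 g/mm^2


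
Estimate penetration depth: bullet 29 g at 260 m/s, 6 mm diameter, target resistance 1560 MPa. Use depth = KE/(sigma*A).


A = pi*(d/2)^2 = pi*(6/2)^2 = 28.2743 mm^2
E = 0.5*m*v^2 = 0.5*0.029*260^2 = 980.2 J
depth = E/(sigma*A) = 980.2 J / (1560 MPa * 28.2743 mm^2) = 980.2/(1560 * 28.2743) m = 0.0222227 m ≈ 22.22 mm

22.22 mm


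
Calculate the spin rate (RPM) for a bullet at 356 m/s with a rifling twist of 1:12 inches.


twist_m = 12*0.0254 = 0.3048 m
spin = v/twist = 356/0.3048 = 1167.979 rev/s
RPM = spin*60 = 1167.979*60 ≈ 70079 RPM

70079 RPM


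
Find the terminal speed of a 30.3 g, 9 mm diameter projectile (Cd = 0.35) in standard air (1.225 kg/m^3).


A = pi*(d/2)^2 = pi*(9/2000)^2 = 6.36173e-05 m^2
vt = sqrt(2mg/(Cd*rho*A)) = sqrt(2*0.0303*9.81/(0.35 * 1.225 * 6.36173e-05)) = 147.6 m/s

147.6 m/s


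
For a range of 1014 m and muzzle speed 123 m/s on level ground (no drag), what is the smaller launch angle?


sin(2*theta) = R*g/v0^2 = 1014*9.81/123^2 = 0.657501, theta = arcsin(0.657501)/2 = 20.55°

20.55 degrees


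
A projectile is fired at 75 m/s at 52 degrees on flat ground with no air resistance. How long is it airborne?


T = 2*v0*sin(theta)/g = 2*75*sin(52°)/9.81 = 12.05 s

12.05 s


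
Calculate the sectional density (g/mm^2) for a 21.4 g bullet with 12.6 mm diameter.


SD = m/d^2 = 21.4/12.6^2 = 0.1348 g/mm^2

0.1348 g/mm^2


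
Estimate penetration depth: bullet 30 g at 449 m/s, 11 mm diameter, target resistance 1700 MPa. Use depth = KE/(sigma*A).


A = pi*(d/2)^2 = pi*(11/2)^2 = 95.0332 mm^2
E = 0.5*m*v^2 = 0.5*0.03*449^2 = 3024.01 J
depth = E/(sigma*A) = 3024.01 J / (1700 MPa * 95.0332 mm^2) = 3024.01/(1700 * 95.0332) m = 0.018718 m ≈ 18.72 mm

18.72 mm


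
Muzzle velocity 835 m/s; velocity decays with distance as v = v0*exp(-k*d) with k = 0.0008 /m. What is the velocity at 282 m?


v = v0*exp(-k*d) = 835*exp(-0.0008*282) = 666.4 m/s

666.4 m/s


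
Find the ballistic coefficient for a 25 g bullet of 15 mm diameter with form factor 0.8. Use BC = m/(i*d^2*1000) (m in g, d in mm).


BC = m/(i*d^2*1000) = 25/(0.8 * 15^2 * 1000) = 0.0001389

0.0001389


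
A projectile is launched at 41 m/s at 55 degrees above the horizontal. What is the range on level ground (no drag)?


R = v0^2 * sin(2*theta) / g = 41^2 * sin(2*55°) / 9.81 = 161 m

161 m


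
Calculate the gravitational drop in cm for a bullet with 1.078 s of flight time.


drop = 0.5*g*t^2 = 0.5*9.81*1.078^2 = 5.70002 m ≈ 570 cm

570 cm


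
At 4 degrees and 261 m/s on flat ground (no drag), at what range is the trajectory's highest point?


R = v0^2*sin(2*theta)/g = 261^2*sin(2*4°)/9.81 = 966.423 m
apex_dist = R/2 = 966.423/2 = 483.2 m

483.2 m


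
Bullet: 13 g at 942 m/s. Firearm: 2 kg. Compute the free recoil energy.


v_r = m_p*v_p/m_gun = 0.013*942/2 = 6.123 m/s, E_r = 0.5*m_gun*v_r^2 = 0.5*2*6.123^2 = 37.49 J

37.49 J


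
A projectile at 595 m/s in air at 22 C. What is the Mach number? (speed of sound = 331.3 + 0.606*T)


a = 331.3 + 0.606*(22) = 344.632 m/s
M = v/a = 595/344.632 = 1.726

1.726


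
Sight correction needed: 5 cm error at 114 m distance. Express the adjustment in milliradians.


1 mrad subtends 1 cm per 10 m of range, so adj = error_cm / (dist_m / 10) = 5 / (114/10) = 0.4386 mrad

0.4386 mrad


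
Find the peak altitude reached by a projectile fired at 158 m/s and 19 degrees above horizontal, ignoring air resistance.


H = (v0*sin(theta))^2 / (2g) = (158*sin(19°))^2 / (2*9.81) = 134.9 m

134.9 m


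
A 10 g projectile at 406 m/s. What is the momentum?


p = m*v = 0.01*406 = 4.06 kg·m/s

4.06 kg·m/s


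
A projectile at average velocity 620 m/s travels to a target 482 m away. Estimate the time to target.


t = d/v = 482/620 = 0.7774 s

0.7774 s


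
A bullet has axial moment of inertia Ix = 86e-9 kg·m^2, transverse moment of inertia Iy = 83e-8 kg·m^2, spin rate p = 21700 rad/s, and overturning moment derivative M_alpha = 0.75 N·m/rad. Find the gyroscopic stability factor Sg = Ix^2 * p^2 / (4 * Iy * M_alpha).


Sg = Ix^2 * p^2 / (4 * Iy * M_alpha) = (86e-9)^2 * 21700^2 / (4 * 83e-8 * 0.75) = 1.399

1.399


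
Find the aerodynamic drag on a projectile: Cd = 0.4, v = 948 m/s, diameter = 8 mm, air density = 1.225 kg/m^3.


A = pi*(d/2)^2 = pi*(8/2000)^2 = 5.02655e-05 m^2
Fd = 0.5*Cd*rho*A*v^2 = 0.5*0.4*1.225*5.02655e-05*948^2 = 11.07 N

11.07 N


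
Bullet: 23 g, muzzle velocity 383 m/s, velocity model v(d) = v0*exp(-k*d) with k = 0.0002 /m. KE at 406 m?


v = v0*exp(-k*d) = 383*exp(-0.0002*406) = 353.13 m/s
E = 0.5*m*v^2 = 0.5*0.023*353.13^2 = 1434 J

1434 J


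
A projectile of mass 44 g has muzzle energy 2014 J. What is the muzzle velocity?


v = sqrt(2*E/m) = sqrt(2*2014/0.044) = 302.6 m/s

302.6 m/s


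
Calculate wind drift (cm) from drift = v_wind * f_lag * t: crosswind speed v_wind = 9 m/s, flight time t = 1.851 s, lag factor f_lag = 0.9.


drift = v_wind * lag * t = 9 * 0.9 * 1.851 = 14.9931 m ≈ 1499 cm

1499 cm


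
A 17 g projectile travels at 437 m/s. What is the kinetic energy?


E = 0.5*m*v^2 = 0.5*0.017*437^2 = 1623 J

1623 J


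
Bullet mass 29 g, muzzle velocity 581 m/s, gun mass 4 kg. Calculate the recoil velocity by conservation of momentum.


v_recoil = m_p * v_p / m_gun = 0.029 * 581 / 4 = 4.212 m/s

4.212 m/s


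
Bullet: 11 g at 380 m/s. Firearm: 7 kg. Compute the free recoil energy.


v_r = m_p*v_p/m_gun = 0.011*380/7 = 0.597143 m/s, E_r = 0.5*m_gun*v_r^2 = 0.5*7*0.597143^2 = 1.248 J

1.248 J


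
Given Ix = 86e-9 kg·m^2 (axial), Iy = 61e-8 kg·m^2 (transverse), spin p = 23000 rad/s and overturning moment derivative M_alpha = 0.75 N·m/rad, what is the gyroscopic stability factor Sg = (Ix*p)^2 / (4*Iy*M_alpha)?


Sg = Ix^2 * p^2 / (4 * Iy * M_alpha) = (86e-9)^2 * 23000^2 / (4 * 61e-8 * 0.75) = 2.138

2.138


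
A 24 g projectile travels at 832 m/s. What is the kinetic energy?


E = 0.5*m*v^2 = 0.5*0.024*832^2 = 8307 J

8307 J


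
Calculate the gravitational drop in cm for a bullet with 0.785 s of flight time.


drop = 0.5*g*t^2 = 0.5*9.81*0.785^2 = 3.02258 m ≈ 302.3 cm

302.3 cm


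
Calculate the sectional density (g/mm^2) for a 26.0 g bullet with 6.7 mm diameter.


SD = m/d^2 = 26.0/6.7^2 = 0.5792 g/mm^2

0.5792 g/mm^2


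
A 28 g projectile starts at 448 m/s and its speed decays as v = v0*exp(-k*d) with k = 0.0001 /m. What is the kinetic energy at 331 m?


v = v0*exp(-k*d) = 448*exp(-0.0001*331) = 433.414 m/s
E = 0.5*m*v^2 = 0.5*0.028*433.414^2 = 2630 J

2630 J


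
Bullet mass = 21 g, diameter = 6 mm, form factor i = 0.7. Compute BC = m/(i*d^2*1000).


BC = m/(i*d^2*1000) = 21/(0.7 * 6^2 * 1000) = 0.0008333

0.0008333


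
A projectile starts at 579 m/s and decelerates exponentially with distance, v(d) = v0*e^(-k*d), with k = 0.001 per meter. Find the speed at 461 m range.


v = v0*exp(-k*d) = 579*exp(-0.001*461) = 365.1 m/s

365.1 m/s


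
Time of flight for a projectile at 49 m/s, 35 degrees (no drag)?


T = 2*v0*sin(theta)/g = 2*49*sin(35°)/9.81 = 5.73 s

5.73 s


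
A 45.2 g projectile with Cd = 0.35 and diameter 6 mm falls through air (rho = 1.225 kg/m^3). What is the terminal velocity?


A = pi*(d/2)^2 = pi*(6/2000)^2 = 2.82743e-05 m^2
vt = sqrt(2mg/(Cd*rho*A)) = sqrt(2*0.0452*9.81/(0.35 * 1.225 * 2.82743e-05)) = 270.5 m/s

270.5 m/s


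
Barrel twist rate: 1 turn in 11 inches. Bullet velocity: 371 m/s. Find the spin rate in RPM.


twist_m = 11*0.0254 = 0.2794 m
spin = v/twist = 371/0.2794 = 1327.845 rev/s
RPM = spin*60 = 1327.845*60 ≈ 79671 RPM

79671 RPM


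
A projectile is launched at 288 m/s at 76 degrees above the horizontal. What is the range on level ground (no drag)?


R = v0^2 * sin(2*theta) / g = 288^2 * sin(2*76°) / 9.81 = 3969 m

3969 m


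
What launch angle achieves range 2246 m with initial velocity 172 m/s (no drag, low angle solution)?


sin(2*theta) = R*g/v0^2 = 2246*9.81/172^2 = 0.744769, theta = arcsin(0.744769)/2 = 24.07°

24.07 degrees


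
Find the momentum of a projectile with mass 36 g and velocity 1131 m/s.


p = m*v = 0.036*1131 = 40.72 kg·m/s

40.72 kg·m/s


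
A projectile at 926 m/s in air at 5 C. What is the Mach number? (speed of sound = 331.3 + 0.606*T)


a = 331.3 + 0.606*(5) = 334.33 m/s
M = v/a = 926/334.33 = 2.77

2.77


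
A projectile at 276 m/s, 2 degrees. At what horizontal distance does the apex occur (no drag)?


R = v0^2*sin(2*theta)/g = 276^2*sin(2*2°)/9.81 = 541.669 m
apex_dist = R/2 = 541.669/2 = 270.8 m

270.8 m


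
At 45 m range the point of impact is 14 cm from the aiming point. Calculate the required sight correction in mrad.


1 mrad subtends 1 cm per 10 m of range, so adj = error_cm / (dist_m / 10) = 14 / (45/10) = 3.111 mrad

3.111 mrad


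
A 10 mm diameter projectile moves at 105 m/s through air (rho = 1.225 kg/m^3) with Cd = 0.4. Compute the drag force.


A = pi*(d/2)^2 = pi*(10/2000)^2 = 7.85398e-05 m^2
Fd = 0.5*Cd*rho*A*v^2 = 0.5*0.4*1.225*7.85398e-05*105^2 = 0.2121 N

0.2121 N


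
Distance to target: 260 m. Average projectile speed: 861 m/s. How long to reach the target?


t = d/v = 260/861 = 0.302 s

0.302 s


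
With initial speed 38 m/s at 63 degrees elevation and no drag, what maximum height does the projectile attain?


H = (v0*sin(theta))^2 / (2g) = (38*sin(63°))^2 / (2*9.81) = 58.43 m

58.43 m


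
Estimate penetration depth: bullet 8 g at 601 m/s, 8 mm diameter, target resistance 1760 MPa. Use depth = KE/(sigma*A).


A = pi*(d/2)^2 = pi*(8/2)^2 = 50.2655 mm^2
E = 0.5*m*v^2 = 0.5*0.008*601^2 = 1444.8 J
depth = E/(sigma*A) = 1444.8 J / (1760 MPa * 50.2655 mm^2) = 1444.8/(1760 * 50.2655) m = 0.0163315 m ≈ 16.33 mm

16.33 mm


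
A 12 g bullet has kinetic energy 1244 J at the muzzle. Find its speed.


v = sqrt(2*E/m) = sqrt(2*1244/0.012) = 455.3 m/s

455.3 m/s


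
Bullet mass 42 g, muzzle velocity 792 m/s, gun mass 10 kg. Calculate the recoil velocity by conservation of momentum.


v_recoil = m_p * v_p / m_gun = 0.042 * 792 / 10 = 3.326 m/s

3.326 m/s


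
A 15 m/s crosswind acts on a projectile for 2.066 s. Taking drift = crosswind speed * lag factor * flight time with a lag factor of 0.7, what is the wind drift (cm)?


drift = v_wind * lag * t = 15 * 0.7 * 2.066 = 21.693 m ≈ 2169 cm

2169 cm


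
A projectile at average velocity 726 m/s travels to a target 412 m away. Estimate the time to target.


t = d/v = 412/726 = 0.5675 s

0.5675 s


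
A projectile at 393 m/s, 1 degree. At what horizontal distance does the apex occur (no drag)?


R = v0^2*sin(2*theta)/g = 393^2*sin(2*1°)/9.81 = 549.459 m
apex_dist = R/2 = 549.459/2 = 274.7 m

274.7 m


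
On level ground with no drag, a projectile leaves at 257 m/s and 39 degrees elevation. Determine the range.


R = v0^2 * sin(2*theta) / g = 257^2 * sin(2*39°) / 9.81 = 6586 m

6586 m


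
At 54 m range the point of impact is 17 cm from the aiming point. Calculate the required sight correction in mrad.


1 mrad subtends 1 cm per 10 m of range, so adj = error_cm / (dist_m / 10) = 17 / (54/10) = 3.148 mrad

3.148 mrad


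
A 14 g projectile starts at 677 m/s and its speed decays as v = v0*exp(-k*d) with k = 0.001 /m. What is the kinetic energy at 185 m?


v = v0*exp(-k*d) = 677*exp(-0.001*185) = 562.658 m/s
E = 0.5*m*v^2 = 0.5*0.014*562.658^2 = 2216 J

2216 J


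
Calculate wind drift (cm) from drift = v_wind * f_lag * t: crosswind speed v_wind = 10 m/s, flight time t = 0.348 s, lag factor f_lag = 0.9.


drift = v_wind * lag * t = 10 * 0.9 * 0.348 = 3.132 m ≈ 313.2 cm

313.2 cm


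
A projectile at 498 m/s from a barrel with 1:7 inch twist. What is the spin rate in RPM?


twist_m = 7*0.0254 = 0.1778 m
spin = v/twist = 498/0.1778 = 2800.9 rev/s
RPM = spin*60 = 2800.9*60 ≈ 168054 RPM

168054 RPM


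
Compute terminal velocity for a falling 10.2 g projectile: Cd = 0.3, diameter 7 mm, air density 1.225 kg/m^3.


A = pi*(d/2)^2 = pi*(7/2000)^2 = 3.84845e-05 m^2
vt = sqrt(2mg/(Cd*rho*A)) = sqrt(2*0.0102*9.81/(0.3 * 1.225 * 3.84845e-05)) = 119 m/s

119 m/s


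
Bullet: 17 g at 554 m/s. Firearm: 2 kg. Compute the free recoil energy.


v_r = m_p*v_p/m_gun = 0.017*554/2 = 4.709 m/s, E_r = 0.5*m_gun*v_r^2 = 0.5*2*4.709^2 = 22.17 J

22.17 J


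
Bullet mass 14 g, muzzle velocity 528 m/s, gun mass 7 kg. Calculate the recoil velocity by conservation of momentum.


v_recoil = m_p * v_p / m_gun = 0.014 * 528 / 7 = 1.056 m/s

1.056 m/s


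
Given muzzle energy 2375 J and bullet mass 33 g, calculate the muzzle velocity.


v = sqrt(2*E/m) = sqrt(2*2375/0.033) = 379.4 m/s

379.4 m/s


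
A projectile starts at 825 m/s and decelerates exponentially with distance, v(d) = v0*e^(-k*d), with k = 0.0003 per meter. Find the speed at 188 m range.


v = v0*exp(-k*d) = 825*exp(-0.0003*188) = 779.8 m/s

779.8 m/s


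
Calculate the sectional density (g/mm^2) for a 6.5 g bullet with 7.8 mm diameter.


SD = m/d^2 = 6.5/7.8^2 = 0.1068 g/mm^2

0.1068 g/mm^2


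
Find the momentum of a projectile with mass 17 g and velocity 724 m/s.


p = m*v = 0.017*724 = 12.31 kg·m/s

12.31 kg·m/s


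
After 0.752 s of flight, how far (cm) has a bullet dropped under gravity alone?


drop = 0.5*g*t^2 = 0.5*9.81*0.752^2 = 2.7738 m ≈ 277.4 cm

277.4 cm


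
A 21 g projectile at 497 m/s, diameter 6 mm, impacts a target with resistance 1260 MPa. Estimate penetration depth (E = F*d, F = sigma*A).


A = pi*(d/2)^2 = pi*(6/2)^2 = 28.2743 mm^2
E = 0.5*m*v^2 = 0.5*0.021*497^2 = 2593.59 J
depth = E/(sigma*A) = 2593.59 J / (1260 MPa * 28.2743 mm^2) = 2593.59/(1260 * 28.2743) m = 0.0728013 m ≈ 72.8 mm

72.8 mm


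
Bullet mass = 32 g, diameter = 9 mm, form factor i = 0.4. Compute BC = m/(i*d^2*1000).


BC = m/(i*d^2*1000) = 32/(0.4 * 9^2 * 1000) = 0.0009877

0.0009877


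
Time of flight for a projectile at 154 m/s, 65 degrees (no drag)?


T = 2*v0*sin(theta)/g = 2*154*sin(65°)/9.81 = 28.45 s

28.45 s


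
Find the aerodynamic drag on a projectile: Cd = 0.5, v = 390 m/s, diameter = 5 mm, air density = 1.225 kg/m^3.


A = pi*(d/2)^2 = pi*(5/2000)^2 = 1.96350e-05 m^2
Fd = 0.5*Cd*rho*A*v^2 = 0.5*0.5*1.225*1.96350e-05*390^2 = 0.9146 N

0.9146 N


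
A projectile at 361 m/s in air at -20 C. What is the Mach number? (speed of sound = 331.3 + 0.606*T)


a = 331.3 + 0.606*(-20) = 319.18 m/s
M = v/a = 361/319.18 = 1.131

1.131


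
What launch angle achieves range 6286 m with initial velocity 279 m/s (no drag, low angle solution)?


sin(2*theta) = R*g/v0^2 = 6286*9.81/279^2 = 0.7922, theta = arcsin(0.7922)/2 = 26.2°

26.2 degrees


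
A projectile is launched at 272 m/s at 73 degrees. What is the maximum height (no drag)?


H = (v0*sin(theta))^2 / (2g) = (272*sin(73°))^2 / (2*9.81) = 3449 m

3449 m


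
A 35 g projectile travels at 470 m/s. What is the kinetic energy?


E = 0.5*m*v^2 = 0.5*0.035*470^2 = 3866 J

3866 J


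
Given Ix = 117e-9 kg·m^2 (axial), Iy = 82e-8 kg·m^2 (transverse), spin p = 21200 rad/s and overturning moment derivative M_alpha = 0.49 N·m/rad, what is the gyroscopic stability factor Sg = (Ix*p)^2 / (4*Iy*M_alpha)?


Sg = Ix^2 * p^2 / (4 * Iy * M_alpha) = (117e-9)^2 * 21200^2 / (4 * 82e-8 * 0.49) = 3.828

3.828


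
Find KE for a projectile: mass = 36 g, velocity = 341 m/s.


E = 0.5*m*v^2 = 0.5*0.036*341^2 = 2093 J

2093 J


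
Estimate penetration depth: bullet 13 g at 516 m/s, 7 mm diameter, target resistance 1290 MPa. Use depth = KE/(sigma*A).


A = pi*(d/2)^2 = pi*(7/2)^2 = 38.4845 mm^2
E = 0.5*m*v^2 = 0.5*0.013*516^2 = 1730.66 J
depth = E/(sigma*A) = 1730.66 J / (1290 MPa * 38.4845 mm^2) = 1730.66/(1290 * 38.4845) m = 0.0348608 m ≈ 34.86 mm

34.86 mm


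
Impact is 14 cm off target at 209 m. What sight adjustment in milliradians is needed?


1 mrad subtends 1 cm per 10 m of range, so adj = error_cm / (dist_m / 10) = 14 / (209/10) = 0.6699 mrad

0.6699 mrad


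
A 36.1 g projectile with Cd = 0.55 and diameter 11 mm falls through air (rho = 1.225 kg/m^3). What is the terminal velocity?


A = pi*(d/2)^2 = pi*(11/2000)^2 = 9.50332e-05 m^2
vt = sqrt(2mg/(Cd*rho*A)) = sqrt(2*0.0361*9.81/(0.55 * 1.225 * 9.50332e-05)) = 105.2 m/s

105.2 m/s


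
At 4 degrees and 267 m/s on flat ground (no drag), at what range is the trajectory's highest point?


R = v0^2*sin(2*theta)/g = 267^2*sin(2*4°)/9.81 = 1011.37 m
apex_dist = R/2 = 1011.37/2 = 505.7 m

505.7 m


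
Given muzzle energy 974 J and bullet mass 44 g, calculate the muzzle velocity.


v = sqrt(2*E/m) = sqrt(2*974/0.044) = 210.4 m/s

210.4 m/s


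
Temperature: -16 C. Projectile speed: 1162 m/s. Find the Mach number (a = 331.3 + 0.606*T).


a = 331.3 + 0.606*(-16) = 321.604 m/s
M = v/a = 1162/321.604 = 3.613

3.613


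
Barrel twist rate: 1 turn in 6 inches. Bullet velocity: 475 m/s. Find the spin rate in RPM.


twist_m = 6*0.0254 = 0.1524 m
spin = v/twist = 475/0.1524 = 3116.798 rev/s
RPM = spin*60 = 3116.798*60 ≈ 187008 RPM

187008 RPM


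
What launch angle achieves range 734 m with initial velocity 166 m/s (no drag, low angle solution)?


sin(2*theta) = R*g/v0^2 = 734*9.81/166^2 = 0.261306, theta = arcsin(0.261306)/2 = 7.574°

7.574 degrees


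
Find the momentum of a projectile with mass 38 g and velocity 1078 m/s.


p = m*v = 0.038*1078 = 40.96 kg·m/s

40.96 kg·m/s


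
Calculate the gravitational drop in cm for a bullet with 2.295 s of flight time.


drop = 0.5*g*t^2 = 0.5*9.81*2.295^2 = 25.8348 m ≈ 2583 cm

2583 cm


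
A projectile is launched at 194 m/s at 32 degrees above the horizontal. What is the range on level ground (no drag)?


R = v0^2 * sin(2*theta) / g = 194^2 * sin(2*32°) / 9.81 = 3448 m

3448 m


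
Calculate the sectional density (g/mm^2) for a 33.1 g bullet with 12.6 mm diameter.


SD = m/d^2 = 33.1/12.6^2 = 0.2085 g/mm^2

0.2085 g/mm^2


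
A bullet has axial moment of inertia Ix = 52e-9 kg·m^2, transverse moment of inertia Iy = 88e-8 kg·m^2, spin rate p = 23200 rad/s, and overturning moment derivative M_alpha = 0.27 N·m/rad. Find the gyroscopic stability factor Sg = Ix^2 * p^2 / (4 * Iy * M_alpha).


Sg = Ix^2 * p^2 / (4 * Iy * M_alpha) = (52e-9)^2 * 23200^2 / (4 * 88e-8 * 0.27) = 1.531

1.531


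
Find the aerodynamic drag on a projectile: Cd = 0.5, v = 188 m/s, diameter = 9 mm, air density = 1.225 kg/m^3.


A = pi*(d/2)^2 = pi*(9/2000)^2 = 6.36173e-05 m^2
Fd = 0.5*Cd*rho*A*v^2 = 0.5*0.5*1.225*6.36173e-05*188^2 = 0.6886 N

0.6886 N


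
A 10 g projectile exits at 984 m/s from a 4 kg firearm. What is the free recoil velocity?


v_recoil = m_p * v_p / m_gun = 0.01 * 984 / 4 = 2.46 m/s

2.46 m/s


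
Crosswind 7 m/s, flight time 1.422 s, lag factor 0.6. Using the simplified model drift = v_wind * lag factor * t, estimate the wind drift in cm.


drift = v_wind * lag * t = 7 * 0.6 * 1.422 = 5.9724 m ≈ 597.2 cm

597.2 cm


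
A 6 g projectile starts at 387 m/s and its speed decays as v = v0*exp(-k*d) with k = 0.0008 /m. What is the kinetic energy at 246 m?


v = v0*exp(-k*d) = 387*exp(-0.0008*246) = 317.864 m/s
E = 0.5*m*v^2 = 0.5*0.006*317.864^2 = 303.1 J

303.1 J


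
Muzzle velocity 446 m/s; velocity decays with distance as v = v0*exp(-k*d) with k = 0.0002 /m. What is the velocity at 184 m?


v = v0*exp(-k*d) = 446*exp(-0.0002*184) = 429.9 m/s

429.9 m/s


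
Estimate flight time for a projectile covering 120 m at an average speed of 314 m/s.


t = d/v = 120/314 = 0.3822 s

0.3822 s


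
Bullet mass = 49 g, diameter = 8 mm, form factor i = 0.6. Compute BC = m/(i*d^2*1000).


BC = m/(i*d^2*1000) = 49/(0.6 * 8^2 * 1000) = 0.001276

0.001276


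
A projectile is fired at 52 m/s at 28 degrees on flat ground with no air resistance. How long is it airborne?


T = 2*v0*sin(theta)/g = 2*52*sin(28°)/9.81 = 4.977 s

4.977 s


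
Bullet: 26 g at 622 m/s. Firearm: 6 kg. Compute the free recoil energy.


v_r = m_p*v_p/m_gun = 0.026*622/6 = 2.69533 m/s, E_r = 0.5*m_gun*v_r^2 = 0.5*6*2.69533^2 = 21.79 J

21.79 J


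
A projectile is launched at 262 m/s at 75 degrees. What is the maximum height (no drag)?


H = (v0*sin(theta))^2 / (2g) = (262*sin(75°))^2 / (2*9.81) = 3264 m

3264 m


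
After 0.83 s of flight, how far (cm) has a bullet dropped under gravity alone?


drop = 0.5*g*t^2 = 0.5*9.81*0.83^2 = 3.37905 m ≈ 337.9 cm

337.9 cm


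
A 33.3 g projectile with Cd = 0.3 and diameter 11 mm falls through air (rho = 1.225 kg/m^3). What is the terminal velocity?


A = pi*(d/2)^2 = pi*(11/2000)^2 = 9.50332e-05 m^2
vt = sqrt(2mg/(Cd*rho*A)) = sqrt(2*0.0333*9.81/(0.3 * 1.225 * 9.50332e-05)) = 136.8 m/s

136.8 m/s


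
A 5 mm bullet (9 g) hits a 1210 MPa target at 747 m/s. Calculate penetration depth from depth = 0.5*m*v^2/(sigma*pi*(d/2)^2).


A = pi*(d/2)^2 = pi*(5/2)^2 = 19.635 mm^2
E = 0.5*m*v^2 = 0.5*0.009*747^2 = 2511.04 J
depth = E/(sigma*A) = 2511.04 J / (1210 MPa * 19.635 mm^2) = 2511.04/(1210 * 19.635) m = 0.105691 m ≈ 105.7 mm

105.7 mm


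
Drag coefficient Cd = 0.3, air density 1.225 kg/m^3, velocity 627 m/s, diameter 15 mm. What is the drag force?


A = pi*(d/2)^2 = pi*(15/2000)^2 = 1.76715e-04 m^2
Fd = 0.5*Cd*rho*A*v^2 = 0.5*0.3*1.225*1.76715e-04*627^2 = 12.77 N

12.77 N


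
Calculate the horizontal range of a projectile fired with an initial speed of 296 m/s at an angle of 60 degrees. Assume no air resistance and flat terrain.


R = v0^2 * sin(2*theta) / g = 296^2 * sin(2*60°) / 9.81 = 7735 m

7735 m


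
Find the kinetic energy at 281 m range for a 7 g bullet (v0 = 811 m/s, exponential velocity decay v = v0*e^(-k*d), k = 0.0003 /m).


v = v0*exp(-k*d) = 811*exp(-0.0003*281) = 745.435 m/s
E = 0.5*m*v^2 = 0.5*0.007*745.435^2 = 1945 J

1945 J


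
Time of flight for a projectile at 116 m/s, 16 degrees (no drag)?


T = 2*v0*sin(theta)/g = 2*116*sin(16°)/9.81 = 6.519 s

6.519 s


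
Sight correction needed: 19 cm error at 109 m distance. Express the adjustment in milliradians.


1 mrad subtends 1 cm per 10 m of range, so adj = error_cm / (dist_m / 10) = 19 / (109/10) = 1.743 mrad

1.743 mrad


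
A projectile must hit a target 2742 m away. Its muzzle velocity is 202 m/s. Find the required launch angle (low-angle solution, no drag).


sin(2*theta) = R*g/v0^2 = 2742*9.81/202^2 = 0.659225, theta = arcsin(0.659225)/2 = 20.62°

20.62 degrees


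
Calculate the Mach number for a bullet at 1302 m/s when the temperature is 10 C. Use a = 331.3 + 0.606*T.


a = 331.3 + 0.606*(10) = 337.36 m/s
M = v/a = 1302/337.36 = 3.859

3.859


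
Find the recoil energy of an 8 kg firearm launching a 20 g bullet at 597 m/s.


v_r = m_p*v_p/m_gun = 0.02*597/8 = 1.4925 m/s, E_r = 0.5*m_gun*v_r^2 = 0.5*8*1.4925^2 = 8.91 J

8.91 J


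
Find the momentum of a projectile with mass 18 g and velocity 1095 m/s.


p = m*v = 0.018*1095 = 19.71 kg·m/s

19.71 kg·m/s


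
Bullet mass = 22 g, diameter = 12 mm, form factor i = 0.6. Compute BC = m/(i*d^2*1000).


BC = m/(i*d^2*1000) = 22/(0.6 * 12^2 * 1000) = 0.0002546

0.0002546


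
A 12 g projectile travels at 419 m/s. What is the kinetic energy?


E = 0.5*m*v^2 = 0.5*0.012*419^2 = 1053 J

1053 J


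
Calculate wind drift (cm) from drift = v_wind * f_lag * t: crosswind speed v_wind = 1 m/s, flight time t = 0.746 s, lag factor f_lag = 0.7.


drift = v_wind * lag * t = 1 * 0.7 * 0.746 = 0.5222 m ≈ 52.22 cm

52.22 cm


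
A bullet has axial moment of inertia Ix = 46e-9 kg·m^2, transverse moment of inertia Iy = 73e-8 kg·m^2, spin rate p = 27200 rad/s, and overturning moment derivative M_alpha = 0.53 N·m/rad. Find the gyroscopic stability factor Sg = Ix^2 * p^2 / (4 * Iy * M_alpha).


Sg = Ix^2 * p^2 / (4 * Iy * M_alpha) = (46e-9)^2 * 27200^2 / (4 * 73e-8 * 0.53) = 1.012

1.012


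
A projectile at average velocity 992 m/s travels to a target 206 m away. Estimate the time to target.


t = d/v = 206/992 = 0.2077 s

0.2077 s


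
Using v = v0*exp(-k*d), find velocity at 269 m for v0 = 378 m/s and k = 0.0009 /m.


v = v0*exp(-k*d) = 378*exp(-0.0009*269) = 296.7 m/s

296.7 m/s


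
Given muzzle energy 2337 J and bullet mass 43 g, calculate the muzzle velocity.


v = sqrt(2*E/m) = sqrt(2*2337/0.043) = 329.7 m/s

329.7 m/s


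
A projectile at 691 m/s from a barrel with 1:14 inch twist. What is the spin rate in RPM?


twist_m = 14*0.0254 = 0.3556 m
spin = v/twist = 691/0.3556 = 1943.195 rev/s
RPM = spin*60 = 1943.195*60 ≈ 116592 RPM

116592 RPM


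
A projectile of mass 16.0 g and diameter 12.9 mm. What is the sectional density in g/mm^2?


SD = m/d^2 = 16.0/12.9^2 = 0.09615 g/mm^2

0.09615 g/mm^2


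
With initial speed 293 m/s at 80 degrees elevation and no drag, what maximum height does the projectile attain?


H = (v0*sin(theta))^2 / (2g) = (293*sin(80°))^2 / (2*9.81) = 4244 m

4244 m


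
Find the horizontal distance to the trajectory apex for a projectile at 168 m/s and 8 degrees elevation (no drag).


R = v0^2*sin(2*theta)/g = 168^2*sin(2*8°)/9.81 = 793.026 m
apex_dist = R/2 = 793.026/2 = 396.5 m

396.5 m


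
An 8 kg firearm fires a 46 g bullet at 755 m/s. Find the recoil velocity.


v_recoil = m_p * v_p / m_gun = 0.046 * 755 / 8 = 4.341 m/s

4.341 m/s


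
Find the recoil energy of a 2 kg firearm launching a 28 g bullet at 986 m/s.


v_r = m_p*v_p/m_gun = 0.028*986/2 = 13.804 m/s, E_r = 0.5*m_gun*v_r^2 = 0.5*2*13.804^2 = 190.6 J

190.6 J


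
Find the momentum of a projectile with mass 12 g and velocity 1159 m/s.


p = m*v = 0.012*1159 = 13.91 kg·m/s

13.91 kg·m/s


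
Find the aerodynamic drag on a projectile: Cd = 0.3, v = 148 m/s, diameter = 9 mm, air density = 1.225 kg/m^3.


A = pi*(d/2)^2 = pi*(9/2000)^2 = 6.36173e-05 m^2
Fd = 0.5*Cd*rho*A*v^2 = 0.5*0.3*1.225*6.36173e-05*148^2 = 0.2561 N

0.2561 N


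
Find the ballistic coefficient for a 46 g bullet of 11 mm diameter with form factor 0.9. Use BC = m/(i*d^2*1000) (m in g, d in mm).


BC = m/(i*d^2*1000) = 46/(0.9 * 11^2 * 1000) = 0.0004224

0.0004224


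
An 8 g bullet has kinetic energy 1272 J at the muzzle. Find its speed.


v = sqrt(2*E/m) = sqrt(2*1272/0.008) = 563.9 m/s

563.9 m/s


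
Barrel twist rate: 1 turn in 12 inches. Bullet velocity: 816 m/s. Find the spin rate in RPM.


twist_m = 12*0.0254 = 0.3048 m
spin = v/twist = 816/0.3048 = 2677.165 rev/s
RPM = spin*60 = 2677.165*60 ≈ 160630 RPM

160630 RPM


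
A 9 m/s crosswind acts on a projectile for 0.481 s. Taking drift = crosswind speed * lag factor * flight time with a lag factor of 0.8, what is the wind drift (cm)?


drift = v_wind * lag * t = 9 * 0.8 * 0.481 = 3.4632 m ≈ 346.3 cm

346.3 cm


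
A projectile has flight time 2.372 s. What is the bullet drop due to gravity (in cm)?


drop = 0.5*g*t^2 = 0.5*9.81*2.372^2 = 27.5974 m ≈ 2760 cm

2760 cm


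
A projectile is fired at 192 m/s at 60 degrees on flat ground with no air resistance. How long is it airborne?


T = 2*v0*sin(theta)/g = 2*192*sin(60°)/9.81 = 33.9 s

33.9 s


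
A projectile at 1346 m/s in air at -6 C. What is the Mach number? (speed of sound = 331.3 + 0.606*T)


a = 331.3 + 0.606*(-6) = 327.664 m/s
M = v/a = 1346/327.664 = 4.108

4.108


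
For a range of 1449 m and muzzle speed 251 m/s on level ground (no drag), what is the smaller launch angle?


sin(2*theta) = R*g/v0^2 = 1449*9.81/251^2 = 0.225626, theta = arcsin(0.225626)/2 = 6.52°

6.52 degrees


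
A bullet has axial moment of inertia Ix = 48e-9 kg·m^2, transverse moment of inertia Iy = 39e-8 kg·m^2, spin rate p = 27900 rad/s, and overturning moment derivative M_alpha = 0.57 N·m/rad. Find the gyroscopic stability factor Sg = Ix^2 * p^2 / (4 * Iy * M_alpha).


Sg = Ix^2 * p^2 / (4 * Iy * M_alpha) = (48e-9)^2 * 27900^2 / (4 * 39e-8 * 0.57) = 2.017

2.017


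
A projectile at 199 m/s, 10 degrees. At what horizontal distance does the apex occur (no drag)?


R = v0^2*sin(2*theta)/g = 199^2*sin(2*10°)/9.81 = 1380.67 m
apex_dist = R/2 = 1380.67/2 = 690.3 m

690.3 m


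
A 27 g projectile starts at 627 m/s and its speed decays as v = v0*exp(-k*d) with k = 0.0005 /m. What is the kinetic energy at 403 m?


v = v0*exp(-k*d) = 627*exp(-0.0005*403) = 512.575 m/s
E = 0.5*m*v^2 = 0.5*0.027*512.575^2 = 3547 J

3547 J


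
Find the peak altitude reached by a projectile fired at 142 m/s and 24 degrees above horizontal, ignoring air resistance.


H = (v0*sin(theta))^2 / (2g) = (142*sin(24°))^2 / (2*9.81) = 170 m

170 m


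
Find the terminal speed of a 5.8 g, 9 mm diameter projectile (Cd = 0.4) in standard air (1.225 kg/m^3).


A = pi*(d/2)^2 = pi*(9/2000)^2 = 6.36173e-05 m^2
vt = sqrt(2mg/(Cd*rho*A)) = sqrt(2*0.0058*9.81/(0.4 * 1.225 * 6.36173e-05)) = 60.42 m/s

60.42 m/s


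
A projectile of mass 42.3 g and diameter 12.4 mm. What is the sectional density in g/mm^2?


SD = m/d^2 = 42.3/12.4^2 = 0.2751 g/mm^2

0.2751 g/mm^2


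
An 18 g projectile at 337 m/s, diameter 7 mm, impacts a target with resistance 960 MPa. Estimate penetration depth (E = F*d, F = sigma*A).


A = pi*(d/2)^2 = pi*(7/2)^2 = 38.4845 mm^2
E = 0.5*m*v^2 = 0.5*0.018*337^2 = 1022.12 J
depth = E/(sigma*A) = 1022.12 J / (960 MPa * 38.4845 mm^2) = 1022.12/(960 * 38.4845) m = 0.0276659 m ≈ 27.67 mm

27.67 mm


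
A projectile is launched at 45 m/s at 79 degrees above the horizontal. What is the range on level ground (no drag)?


R = v0^2 * sin(2*theta) / g = 45^2 * sin(2*79°) / 9.81 = 77.33 m

77.33 m


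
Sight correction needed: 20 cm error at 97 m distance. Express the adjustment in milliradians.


1 mrad subtends 1 cm per 10 m of range, so adj = error_cm / (dist_m / 10) = 20 / (97/10) = 2.062 mrad

2.062 mrad


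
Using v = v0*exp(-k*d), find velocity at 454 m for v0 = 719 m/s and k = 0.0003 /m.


v = v0*exp(-k*d) = 719*exp(-0.0003*454) = 627.4 m/s

627.4 m/s


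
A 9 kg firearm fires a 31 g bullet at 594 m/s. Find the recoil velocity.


v_recoil = m_p * v_p / m_gun = 0.031 * 594 / 9 = 2.046 m/s

2.046 m/s


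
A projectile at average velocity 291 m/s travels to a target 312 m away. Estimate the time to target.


t = d/v = 312/291 = 1.072 s

1.072 s


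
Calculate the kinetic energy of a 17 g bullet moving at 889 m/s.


E = 0.5*m*v^2 = 0.5*0.017*889^2 = 6718 J

6718 J


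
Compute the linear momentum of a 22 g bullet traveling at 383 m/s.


p = m*v = 0.022*383 = 8.426 kg·m/s

8.426 kg·m/s


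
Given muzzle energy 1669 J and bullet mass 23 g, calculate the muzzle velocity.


v = sqrt(2*E/m) = sqrt(2*1669/0.023) = 381 m/s

381 m/s


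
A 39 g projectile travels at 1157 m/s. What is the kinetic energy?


E = 0.5*m*v^2 = 0.5*0.039*1157^2 = 26104 J

26104 J


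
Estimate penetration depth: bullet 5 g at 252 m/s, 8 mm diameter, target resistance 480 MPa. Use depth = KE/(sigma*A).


A = pi*(d/2)^2 = pi*(8/2)^2 = 50.2655 mm^2
E = 0.5*m*v^2 = 0.5*0.005*252^2 = 158.76 J
depth = E/(sigma*A) = 158.76 J / (480 MPa * 50.2655 mm^2) = 158.76/(480 * 50.2655) m = 0.00658006 m ≈ 6.58 mm

6.58 mm


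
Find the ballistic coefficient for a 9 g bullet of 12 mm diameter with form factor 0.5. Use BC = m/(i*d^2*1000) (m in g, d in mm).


BC = m/(i*d^2*1000) = 9/(0.5 * 12^2 * 1000) = 0.000125

0.000125


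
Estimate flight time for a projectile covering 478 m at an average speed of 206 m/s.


t = d/v = 478/206 = 2.32 s

2.32 s


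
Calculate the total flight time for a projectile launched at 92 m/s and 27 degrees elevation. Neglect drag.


T = 2*v0*sin(theta)/g = 2*92*sin(27°)/9.81 = 8.515 s

8.515 s


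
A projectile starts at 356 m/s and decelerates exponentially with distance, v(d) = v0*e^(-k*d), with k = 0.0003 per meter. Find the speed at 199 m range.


v = v0*exp(-k*d) = 356*exp(-0.0003*199) = 335.4 m/s

335.4 m/s


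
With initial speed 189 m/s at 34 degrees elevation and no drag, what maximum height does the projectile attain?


H = (v0*sin(theta))^2 / (2g) = (189*sin(34°))^2 / (2*9.81) = 569.3 m

569.3 m


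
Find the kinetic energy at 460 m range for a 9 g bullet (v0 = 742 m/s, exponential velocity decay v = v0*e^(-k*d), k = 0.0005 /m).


v = v0*exp(-k*d) = 742*exp(-0.0005*460) = 589.544 m/s
E = 0.5*m*v^2 = 0.5*0.009*589.544^2 = 1564 J

1564 J


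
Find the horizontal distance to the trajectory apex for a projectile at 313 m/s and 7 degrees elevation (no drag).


R = v0^2*sin(2*theta)/g = 313^2*sin(2*7°)/9.81 = 2415.99 m
apex_dist = R/2 = 2415.99/2 = 1208 m

1208 m


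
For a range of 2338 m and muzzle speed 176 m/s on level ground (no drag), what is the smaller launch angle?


sin(2*theta) = R*g/v0^2 = 2338*9.81/176^2 = 0.740437, theta = arcsin(0.740437)/2 = 23.88°

23.88 degrees


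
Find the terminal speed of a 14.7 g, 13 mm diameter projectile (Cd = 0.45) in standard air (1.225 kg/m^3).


A = pi*(d/2)^2 = pi*(13/2000)^2 = 1.32732e-04 m^2
vt = sqrt(2mg/(Cd*rho*A)) = sqrt(2*0.0147*9.81/(0.45 * 1.225 * 1.32732e-04)) = 62.78 m/s

62.78 m/s


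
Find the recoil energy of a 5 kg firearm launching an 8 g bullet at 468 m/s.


v_r = m_p*v_p/m_gun = 0.008*468/5 = 0.7488 m/s, E_r = 0.5*m_gun*v_r^2 = 0.5*5*0.7488^2 = 1.402 J

1.402 J


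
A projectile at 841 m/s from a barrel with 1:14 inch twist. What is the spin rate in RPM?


twist_m = 14*0.0254 = 0.3556 m
spin = v/twist = 841/0.3556 = 2365.017 rev/s
RPM = spin*60 = 2365.017*60 ≈ 141901 RPM

141901 RPM


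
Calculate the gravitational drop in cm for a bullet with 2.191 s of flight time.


drop = 0.5*g*t^2 = 0.5*9.81*2.191^2 = 23.5464 m ≈ 2355 cm

2355 cm


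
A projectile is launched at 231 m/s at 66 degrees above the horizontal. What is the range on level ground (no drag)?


R = v0^2 * sin(2*theta) / g = 231^2 * sin(2*66°) / 9.81 = 4042 m

4042 m


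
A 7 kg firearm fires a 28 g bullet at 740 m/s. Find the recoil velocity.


v_recoil = m_p * v_p / m_gun = 0.028 * 740 / 7 = 2.96 m/s

2.96 m/s


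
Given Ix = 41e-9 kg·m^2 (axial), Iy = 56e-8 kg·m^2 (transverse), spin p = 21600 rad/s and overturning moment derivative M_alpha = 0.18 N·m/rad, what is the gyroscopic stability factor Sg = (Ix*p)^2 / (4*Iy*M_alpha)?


Sg = Ix^2 * p^2 / (4 * Iy * M_alpha) = (41e-9)^2 * 21600^2 / (4 * 56e-8 * 0.18) = 1.945

1.945


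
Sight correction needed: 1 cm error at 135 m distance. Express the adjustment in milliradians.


1 mrad subtends 1 cm per 10 m of range, so adj = error_cm / (dist_m / 10) = 1 / (135/10) = 0.07407 mrad

0.07407 mrad


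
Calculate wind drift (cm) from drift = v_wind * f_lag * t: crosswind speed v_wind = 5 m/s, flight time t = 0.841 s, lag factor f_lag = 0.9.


drift = v_wind * lag * t = 5 * 0.9 * 0.841 = 3.7845 m ≈ 378.4 cm

378.4 cm


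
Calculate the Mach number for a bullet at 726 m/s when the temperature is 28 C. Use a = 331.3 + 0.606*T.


a = 331.3 + 0.606*(28) = 348.268 m/s
M = v/a = 726/348.268 = 2.085

2.085


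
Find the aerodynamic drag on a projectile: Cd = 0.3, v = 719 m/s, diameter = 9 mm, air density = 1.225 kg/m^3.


A = pi*(d/2)^2 = pi*(9/2000)^2 = 6.36173e-05 m^2
Fd = 0.5*Cd*rho*A*v^2 = 0.5*0.3*1.225*6.36173e-05*719^2 = 6.043 N

6.043 N


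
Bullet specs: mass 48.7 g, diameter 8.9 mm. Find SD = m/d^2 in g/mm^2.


SD = m/d^2 = 48.7/8.9^2 = 0.6148 g/mm^2

0.6148 g/mm^2


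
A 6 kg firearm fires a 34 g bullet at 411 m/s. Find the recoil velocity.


v_recoil = m_p * v_p / m_gun = 0.034 * 411 / 6 = 2.329 m/s

2.329 m/s


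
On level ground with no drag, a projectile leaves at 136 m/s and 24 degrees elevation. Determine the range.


R = v0^2 * sin(2*theta) / g = 136^2 * sin(2*24°) / 9.81 = 1401 m

1401 m


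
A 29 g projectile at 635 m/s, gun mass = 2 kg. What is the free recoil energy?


v_r = m_p*v_p/m_gun = 0.029*635/2 = 9.2075 m/s, E_r = 0.5*m_gun*v_r^2 = 0.5*2*9.2075^2 = 84.78 J

84.78 J


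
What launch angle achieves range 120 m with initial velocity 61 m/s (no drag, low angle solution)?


sin(2*theta) = R*g/v0^2 = 120*9.81/61^2 = 0.316367, theta = arcsin(0.316367)/2 = 9.222°

9.222 degrees


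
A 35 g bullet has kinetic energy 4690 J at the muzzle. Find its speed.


v = sqrt(2*E/m) = sqrt(2*4690/0.035) = 517.7 m/s

517.7 m/s


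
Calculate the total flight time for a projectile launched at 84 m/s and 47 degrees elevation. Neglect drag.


T = 2*v0*sin(theta)/g = 2*84*sin(47°)/9.81 = 12.52 s

12.52 s


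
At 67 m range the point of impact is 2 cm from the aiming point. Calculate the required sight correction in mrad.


1 mrad subtends 1 cm per 10 m of range, so adj = error_cm / (dist_m / 10) = 2 / (67/10) = 0.2985 mrad

0.2985 mrad


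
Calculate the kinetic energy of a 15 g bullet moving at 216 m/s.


E = 0.5*m*v^2 = 0.5*0.015*216^2 = 349.9 J

349.9 J


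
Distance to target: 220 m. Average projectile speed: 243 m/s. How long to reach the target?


t = d/v = 220/243 = 0.9053 s

0.9053 s


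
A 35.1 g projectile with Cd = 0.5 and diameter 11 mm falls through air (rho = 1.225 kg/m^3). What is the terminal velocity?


A = pi*(d/2)^2 = pi*(11/2000)^2 = 9.50332e-05 m^2
vt = sqrt(2mg/(Cd*rho*A)) = sqrt(2*0.0351*9.81/(0.5 * 1.225 * 9.50332e-05)) = 108.8 m/s

108.8 m/s


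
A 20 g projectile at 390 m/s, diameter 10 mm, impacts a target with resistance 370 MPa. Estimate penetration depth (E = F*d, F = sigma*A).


A = pi*(d/2)^2 = pi*(10/2)^2 = 78.5398 mm^2
E = 0.5*m*v^2 = 0.5*0.02*390^2 = 1521 J
depth = E/(sigma*A) = 1521 J / (370 MPa * 78.5398 mm^2) = 1521/(370 * 78.5398) m = 0.0523405 m ≈ 52.34 mm

52.34 mm


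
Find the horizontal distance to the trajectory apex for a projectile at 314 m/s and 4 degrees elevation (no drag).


R = v0^2*sin(2*theta)/g = 314^2*sin(2*4°)/9.81 = 1398.77 m
apex_dist = R/2 = 1398.77/2 = 699.4 m

699.4 m


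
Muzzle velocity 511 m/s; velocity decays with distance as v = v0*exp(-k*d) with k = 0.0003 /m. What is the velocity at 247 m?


v = v0*exp(-k*d) = 511*exp(-0.0003*247) = 474.5 m/s

474.5 m/s
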